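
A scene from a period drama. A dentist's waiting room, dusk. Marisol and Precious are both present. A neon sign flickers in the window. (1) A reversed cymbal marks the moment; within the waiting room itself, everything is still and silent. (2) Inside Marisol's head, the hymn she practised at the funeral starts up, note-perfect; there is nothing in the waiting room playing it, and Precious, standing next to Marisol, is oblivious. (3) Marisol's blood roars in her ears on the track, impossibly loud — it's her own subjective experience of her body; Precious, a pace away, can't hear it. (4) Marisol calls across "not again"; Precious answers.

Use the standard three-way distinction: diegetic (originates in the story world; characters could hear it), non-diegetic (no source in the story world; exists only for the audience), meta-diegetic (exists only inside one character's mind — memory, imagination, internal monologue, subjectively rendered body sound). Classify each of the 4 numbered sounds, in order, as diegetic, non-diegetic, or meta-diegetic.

Sound (1): nothing in the scene produces it; it's an accent added for the audience, so non-diegetic.
(2) it lives in Marisol's subjectivity, not in the waiting room → meta-diegetic.
(3) is meta-diegetic: it's Marisol's internal bodily sensation rendered as sound; only Marisol 'hears' it.
Sound (4): Marisol is a character speaking aloud in the scene, so diegetic.

non-diegetic, meta-diegetic, meta-diegetic, diegetic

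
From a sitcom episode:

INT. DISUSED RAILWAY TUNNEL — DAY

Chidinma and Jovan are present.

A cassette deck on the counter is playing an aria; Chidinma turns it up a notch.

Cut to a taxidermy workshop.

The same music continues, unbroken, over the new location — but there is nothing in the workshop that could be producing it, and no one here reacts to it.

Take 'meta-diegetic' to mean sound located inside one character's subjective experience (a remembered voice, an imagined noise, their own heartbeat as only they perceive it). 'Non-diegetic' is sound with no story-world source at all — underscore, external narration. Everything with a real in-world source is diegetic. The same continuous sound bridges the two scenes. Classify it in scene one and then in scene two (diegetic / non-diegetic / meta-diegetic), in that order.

diegetic, non-diegetic

Scene one: a cassette deck is an on-screen source and Chidinma reacts to it → diegetic.
Scene two: there is no source in the workshop and no one hears it — it's now underscore → non-diegetic.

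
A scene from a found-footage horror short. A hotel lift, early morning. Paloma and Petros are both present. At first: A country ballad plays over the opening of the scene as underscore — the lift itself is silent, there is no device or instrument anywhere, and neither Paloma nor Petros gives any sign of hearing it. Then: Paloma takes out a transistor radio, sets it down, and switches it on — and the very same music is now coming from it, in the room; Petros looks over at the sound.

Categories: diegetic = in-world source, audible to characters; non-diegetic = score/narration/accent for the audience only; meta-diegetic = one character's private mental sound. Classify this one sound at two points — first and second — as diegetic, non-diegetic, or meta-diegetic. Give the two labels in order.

non-diegetic, diegetic

First: no in-world source exists and no character can hear it — underscore → non-diegetic.
Second: a transistor radio is now a real source in the story world and the characters hear it → diegetic.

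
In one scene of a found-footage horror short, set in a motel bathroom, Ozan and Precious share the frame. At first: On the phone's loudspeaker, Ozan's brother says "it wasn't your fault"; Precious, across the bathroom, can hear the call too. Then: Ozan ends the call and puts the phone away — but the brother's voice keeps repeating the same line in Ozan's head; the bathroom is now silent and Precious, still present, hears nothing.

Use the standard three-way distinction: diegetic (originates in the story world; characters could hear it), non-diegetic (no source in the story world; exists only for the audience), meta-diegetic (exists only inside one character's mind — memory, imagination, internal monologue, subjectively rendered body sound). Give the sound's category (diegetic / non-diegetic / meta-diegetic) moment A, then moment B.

Moment A: the loudspeaker is an in-world source; both Ozan and Precious hear the call → diegetic.
Moment B: with the phone off, the voice continues only as Ozan's private mental replay — Precious can't hear it → meta-diegetic.

diegetic, meta-diegetic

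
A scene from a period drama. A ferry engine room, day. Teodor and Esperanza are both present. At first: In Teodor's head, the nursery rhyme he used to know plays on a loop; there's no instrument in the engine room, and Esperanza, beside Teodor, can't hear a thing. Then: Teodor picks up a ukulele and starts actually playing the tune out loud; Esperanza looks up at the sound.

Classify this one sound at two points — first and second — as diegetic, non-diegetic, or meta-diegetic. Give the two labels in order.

First: the tune exists only as Teodor's private memory; Esperanza can't hear it → meta-diegetic.
Second: Teodor is now producing it live on a ukulele, in the room, and Esperanza hears it → diegetic.

meta-diegetic, diegetic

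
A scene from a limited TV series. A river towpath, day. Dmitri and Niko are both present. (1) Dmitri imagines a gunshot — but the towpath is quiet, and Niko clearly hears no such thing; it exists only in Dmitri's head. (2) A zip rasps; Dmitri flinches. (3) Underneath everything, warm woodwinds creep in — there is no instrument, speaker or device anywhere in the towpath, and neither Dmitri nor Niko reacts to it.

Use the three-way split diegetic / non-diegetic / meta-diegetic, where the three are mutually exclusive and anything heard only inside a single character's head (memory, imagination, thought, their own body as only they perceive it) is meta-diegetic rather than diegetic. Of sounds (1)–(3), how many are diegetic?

(1) the sound is imagined by Dmitri; nothing in the story world is producing it and Niko can't hear it → meta-diegetic.
Sound (2): a zip is a real object/event in the scene's world, so diegetic.
(3) is non-diegetic: it has no source in the story world and no character can hear it — it's underscore.
So 1 of the 3 is diegetic: (2).

1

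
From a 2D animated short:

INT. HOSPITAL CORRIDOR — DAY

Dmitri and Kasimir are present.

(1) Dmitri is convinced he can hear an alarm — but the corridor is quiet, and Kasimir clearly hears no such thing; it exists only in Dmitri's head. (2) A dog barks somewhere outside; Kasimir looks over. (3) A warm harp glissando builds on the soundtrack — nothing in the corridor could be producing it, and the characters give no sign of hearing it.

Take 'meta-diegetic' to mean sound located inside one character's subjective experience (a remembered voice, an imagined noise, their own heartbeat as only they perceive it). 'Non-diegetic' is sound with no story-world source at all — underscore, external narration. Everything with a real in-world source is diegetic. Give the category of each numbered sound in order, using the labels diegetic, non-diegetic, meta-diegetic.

(1) the sound is imagined by Dmitri; nothing in the story world is producing it and Kasimir can't hear it → meta-diegetic.
Sound (2): an in-world source (a dog); characters could hear it, so diegetic.
(3) is non-diegetic: score with no on-screen or off-screen source; it exists for the audience alone.

meta-diegetic, diegetic, non-diegetic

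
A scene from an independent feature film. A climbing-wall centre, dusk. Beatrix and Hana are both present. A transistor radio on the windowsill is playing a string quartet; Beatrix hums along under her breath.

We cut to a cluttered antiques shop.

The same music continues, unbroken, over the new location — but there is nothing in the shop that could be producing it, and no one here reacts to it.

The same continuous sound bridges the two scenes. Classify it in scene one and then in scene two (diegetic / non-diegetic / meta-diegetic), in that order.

diegetic, non-diegetic

Scene one: a transistor radio is an on-screen source and Beatrix reacts to it → diegetic.
Scene two: there is no source in the shop and no one hears it — it's now underscore → non-diegetic.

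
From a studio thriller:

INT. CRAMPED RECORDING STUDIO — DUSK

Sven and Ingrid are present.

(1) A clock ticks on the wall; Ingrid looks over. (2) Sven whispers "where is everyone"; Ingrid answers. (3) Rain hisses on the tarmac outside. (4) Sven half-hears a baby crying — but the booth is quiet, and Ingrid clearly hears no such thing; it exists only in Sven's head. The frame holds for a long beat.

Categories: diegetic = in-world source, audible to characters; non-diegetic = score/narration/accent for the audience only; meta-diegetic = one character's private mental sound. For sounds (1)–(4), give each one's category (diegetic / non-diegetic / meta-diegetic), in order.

(1) is diegetic: an in-world source (a clock); characters could hear it.
Sound (2): spoken by a character present in the story world, so diegetic.
(3) is diegetic: it's the actual ambient sound of the location.
Sound (4): Sven alone 'hears' it — an imagined sound, not present in the space, so meta-diegetic.

diegetic, diegetic, diegetic, meta-diegetic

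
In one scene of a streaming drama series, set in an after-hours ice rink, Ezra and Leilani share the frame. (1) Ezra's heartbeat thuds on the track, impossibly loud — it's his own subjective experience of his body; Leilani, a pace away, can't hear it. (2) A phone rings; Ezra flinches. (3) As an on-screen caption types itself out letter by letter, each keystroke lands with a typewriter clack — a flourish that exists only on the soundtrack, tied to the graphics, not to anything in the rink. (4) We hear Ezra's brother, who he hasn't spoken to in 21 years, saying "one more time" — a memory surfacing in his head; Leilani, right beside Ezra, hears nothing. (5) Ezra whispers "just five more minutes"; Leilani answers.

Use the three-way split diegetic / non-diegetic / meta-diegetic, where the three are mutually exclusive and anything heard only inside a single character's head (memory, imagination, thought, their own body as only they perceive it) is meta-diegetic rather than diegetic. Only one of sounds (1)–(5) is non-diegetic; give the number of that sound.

(1) it's Ezra's internal bodily sensation rendered as sound; only Ezra 'hears' it → meta-diegetic.
(2) a phone is a real object/event in the scene's world → diegetic.
(3) it accompanies on-screen graphics, not anything inside the story world → non-diegetic.
Sound (4): the voice is a memory playing only inside Ezra's mind; Leilani can't hear it, so meta-diegetic.
Sound (5): on-screen dialogue — Ezra speaks and Leilani is there to hear, so diegetic.
Only (3) is non-diegetic.

3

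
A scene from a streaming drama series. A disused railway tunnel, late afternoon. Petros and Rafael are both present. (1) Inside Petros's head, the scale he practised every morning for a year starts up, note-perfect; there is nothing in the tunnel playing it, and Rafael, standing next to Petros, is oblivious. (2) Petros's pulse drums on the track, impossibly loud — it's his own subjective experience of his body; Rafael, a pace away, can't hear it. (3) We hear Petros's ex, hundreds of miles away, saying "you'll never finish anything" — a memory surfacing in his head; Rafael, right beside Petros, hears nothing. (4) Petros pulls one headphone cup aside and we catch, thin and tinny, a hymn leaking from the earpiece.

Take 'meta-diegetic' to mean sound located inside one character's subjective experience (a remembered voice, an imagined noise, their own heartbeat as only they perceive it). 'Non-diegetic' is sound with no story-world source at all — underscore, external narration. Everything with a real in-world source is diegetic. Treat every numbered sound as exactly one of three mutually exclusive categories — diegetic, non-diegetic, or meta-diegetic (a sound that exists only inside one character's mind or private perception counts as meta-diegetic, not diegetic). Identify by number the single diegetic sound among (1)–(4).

4

Sound (1): it lives in Petros's subjectivity, not in the tunnel, so meta-diegetic.
(2) it's Petros's internal bodily sensation rendered as sound; only Petros 'hears' it → meta-diegetic.
(3) is meta-diegetic: the voice is a memory playing only inside Petros's mind; Rafael can't hear it.
Sound (4): it's leaking from a physical pair of headphones in the scene, so diegetic.
Only (4) is diegetic.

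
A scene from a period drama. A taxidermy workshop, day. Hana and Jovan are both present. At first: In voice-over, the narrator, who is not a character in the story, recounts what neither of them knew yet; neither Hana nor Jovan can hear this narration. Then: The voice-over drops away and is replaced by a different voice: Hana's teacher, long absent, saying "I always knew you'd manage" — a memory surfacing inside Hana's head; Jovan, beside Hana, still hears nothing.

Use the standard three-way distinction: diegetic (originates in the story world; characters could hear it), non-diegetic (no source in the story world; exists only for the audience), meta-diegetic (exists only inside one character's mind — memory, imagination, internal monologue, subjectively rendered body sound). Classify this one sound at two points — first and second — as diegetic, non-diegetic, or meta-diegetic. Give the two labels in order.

First: the external narrator addresses only the audience — outside the story world → non-diegetic.
Second: the replacement voice is a memory inside Hana's mind specifically → meta-diegetic.

non-diegetic, meta-diegetic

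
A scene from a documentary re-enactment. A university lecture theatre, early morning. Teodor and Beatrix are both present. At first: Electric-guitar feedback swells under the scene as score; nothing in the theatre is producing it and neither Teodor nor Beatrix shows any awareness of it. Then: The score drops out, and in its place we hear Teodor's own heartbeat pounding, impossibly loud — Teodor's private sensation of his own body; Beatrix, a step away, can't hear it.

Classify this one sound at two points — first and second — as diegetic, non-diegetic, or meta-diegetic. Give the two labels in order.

First: underscore with no in-world source, inaudible to the characters → non-diegetic.
Second: the body sound is Teodor's subjective perception alone — Beatrix can't hear it → meta-diegetic.

non-diegetic, meta-diegetic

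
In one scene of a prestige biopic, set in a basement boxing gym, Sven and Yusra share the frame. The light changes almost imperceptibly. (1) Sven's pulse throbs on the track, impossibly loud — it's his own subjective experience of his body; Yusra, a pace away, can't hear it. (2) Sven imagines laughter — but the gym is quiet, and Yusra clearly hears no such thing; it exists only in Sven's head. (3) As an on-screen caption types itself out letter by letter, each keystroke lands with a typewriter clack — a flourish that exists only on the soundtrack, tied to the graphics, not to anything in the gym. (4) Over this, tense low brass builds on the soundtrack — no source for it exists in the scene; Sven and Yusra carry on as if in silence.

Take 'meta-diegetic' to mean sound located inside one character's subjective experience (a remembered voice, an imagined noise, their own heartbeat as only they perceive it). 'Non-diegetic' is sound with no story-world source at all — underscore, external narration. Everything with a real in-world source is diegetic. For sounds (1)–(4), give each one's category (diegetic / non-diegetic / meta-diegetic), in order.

meta-diegetic, meta-diegetic, non-diegetic, non-diegetic

(1) point-of-audition from inside Sven's body; not a sound in the room → meta-diegetic.
(2) is meta-diegetic: Sven alone 'hears' it — an imagined sound, not present in the space.
(3) sound married to a title/caption — outside the diegesis by definition → non-diegetic.
(4) is non-diegetic: it has no source in the story world and no character can hear it — it's underscore.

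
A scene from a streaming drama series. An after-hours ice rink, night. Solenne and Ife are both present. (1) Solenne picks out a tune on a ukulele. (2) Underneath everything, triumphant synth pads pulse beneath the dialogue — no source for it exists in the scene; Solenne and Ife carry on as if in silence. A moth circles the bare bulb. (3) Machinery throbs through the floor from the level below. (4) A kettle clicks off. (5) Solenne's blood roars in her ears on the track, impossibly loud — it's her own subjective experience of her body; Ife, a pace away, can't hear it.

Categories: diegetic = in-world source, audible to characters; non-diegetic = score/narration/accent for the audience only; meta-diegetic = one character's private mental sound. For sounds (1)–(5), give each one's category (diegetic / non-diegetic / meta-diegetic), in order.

(1) is diegetic: a character is playing a ukulele on screen.
(2) is non-diegetic: it has no source in the story world and no character can hear it — it's underscore.
Sound (3): it's the actual ambient sound of the location, so diegetic.
(4) an in-world source (a kettle); characters could hear it → diegetic.
(5) is meta-diegetic: point-of-audition from inside Solenne's body; not a sound in the room.

diegetic, non-diegetic, diegetic, diegetic, meta-diegetic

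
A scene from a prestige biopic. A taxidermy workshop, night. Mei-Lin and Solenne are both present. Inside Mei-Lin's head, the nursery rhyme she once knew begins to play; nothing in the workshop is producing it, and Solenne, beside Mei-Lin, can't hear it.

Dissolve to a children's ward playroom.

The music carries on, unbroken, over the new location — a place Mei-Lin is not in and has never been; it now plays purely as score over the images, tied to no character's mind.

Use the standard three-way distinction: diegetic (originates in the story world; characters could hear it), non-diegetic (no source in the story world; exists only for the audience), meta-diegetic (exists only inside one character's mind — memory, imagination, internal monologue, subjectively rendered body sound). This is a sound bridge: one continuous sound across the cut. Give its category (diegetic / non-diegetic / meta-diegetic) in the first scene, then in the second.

Scene one: the music exists only inside Mei-Lin's mind; Solenne can't hear it → meta-diegetic.
Scene two: it's detached from Mei-Lin entirely and plays over unrelated images with no in-world source — conventional underscore → non-diegetic.

meta-diegetic, non-diegetic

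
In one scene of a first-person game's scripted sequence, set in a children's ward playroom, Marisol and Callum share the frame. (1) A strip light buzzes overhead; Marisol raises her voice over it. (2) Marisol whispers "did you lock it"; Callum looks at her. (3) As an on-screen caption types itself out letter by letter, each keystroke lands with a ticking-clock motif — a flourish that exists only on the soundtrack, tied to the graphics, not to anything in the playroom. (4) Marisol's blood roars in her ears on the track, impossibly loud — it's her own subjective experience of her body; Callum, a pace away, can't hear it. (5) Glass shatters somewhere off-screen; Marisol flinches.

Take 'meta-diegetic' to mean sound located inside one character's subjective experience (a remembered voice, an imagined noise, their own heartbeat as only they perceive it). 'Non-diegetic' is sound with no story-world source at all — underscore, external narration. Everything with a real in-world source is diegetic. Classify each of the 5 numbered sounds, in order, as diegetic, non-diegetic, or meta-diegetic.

diegetic, diegetic, non-diegetic, meta-diegetic, diegetic

(1) is diegetic: ambient/room sound belonging to the story's physical space.
(2) is diegetic: spoken by a character present in the story world.
(3) is non-diegetic: it accompanies on-screen graphics, not anything inside the story world.
(4) it's Marisol's internal bodily sensation rendered as sound; only Marisol 'hears' it → meta-diegetic.
(5) an in-world source (glass); characters could hear it → diegetic.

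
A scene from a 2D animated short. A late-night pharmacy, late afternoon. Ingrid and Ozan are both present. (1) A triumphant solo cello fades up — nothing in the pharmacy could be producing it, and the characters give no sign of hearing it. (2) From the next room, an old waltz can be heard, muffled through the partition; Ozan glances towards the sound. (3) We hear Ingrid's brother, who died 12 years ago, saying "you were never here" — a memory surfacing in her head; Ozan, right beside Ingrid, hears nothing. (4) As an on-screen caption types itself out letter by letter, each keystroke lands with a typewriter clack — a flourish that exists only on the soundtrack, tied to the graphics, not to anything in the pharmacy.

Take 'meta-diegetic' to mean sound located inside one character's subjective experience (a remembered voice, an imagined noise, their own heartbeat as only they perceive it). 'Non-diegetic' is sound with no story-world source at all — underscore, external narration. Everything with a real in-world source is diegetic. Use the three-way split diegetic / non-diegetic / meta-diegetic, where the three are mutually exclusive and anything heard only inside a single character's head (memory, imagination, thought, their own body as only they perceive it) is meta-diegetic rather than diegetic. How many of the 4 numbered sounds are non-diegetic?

(1) is non-diegetic: it has no source in the story world and no character can hear it — it's underscore.
(2) is diegetic: the music has an off-screen but real-world source and a character hears it.
(3) is meta-diegetic: the voice is a memory playing only inside Ingrid's mind; Ozan can't hear it.
Sound (4): it accompanies on-screen graphics, not anything inside the story world, so non-diegetic.
Non-diegetic: (1), (4) — that's 2.

2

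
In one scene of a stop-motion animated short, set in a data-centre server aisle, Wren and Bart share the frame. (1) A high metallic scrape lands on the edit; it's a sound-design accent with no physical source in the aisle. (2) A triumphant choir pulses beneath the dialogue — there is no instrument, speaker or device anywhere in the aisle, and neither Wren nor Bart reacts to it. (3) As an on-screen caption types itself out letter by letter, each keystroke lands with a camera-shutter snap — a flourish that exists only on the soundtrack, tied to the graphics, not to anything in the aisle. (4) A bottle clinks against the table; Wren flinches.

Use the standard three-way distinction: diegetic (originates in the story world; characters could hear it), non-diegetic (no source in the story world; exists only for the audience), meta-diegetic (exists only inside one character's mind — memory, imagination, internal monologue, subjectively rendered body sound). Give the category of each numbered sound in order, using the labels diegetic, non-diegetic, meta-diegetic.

(1) an editorial stinger — it belongs to the cut, not the story world → non-diegetic.
(2) score with no on-screen or off-screen source; it exists for the audience alone → non-diegetic.
(3) the caption isn't part of the story world, so neither is the sound tied to it → non-diegetic.
(4) an in-world source (a bottle); characters could hear it → diegetic.

non-diegetic, non-diegetic, non-diegetic, diegetic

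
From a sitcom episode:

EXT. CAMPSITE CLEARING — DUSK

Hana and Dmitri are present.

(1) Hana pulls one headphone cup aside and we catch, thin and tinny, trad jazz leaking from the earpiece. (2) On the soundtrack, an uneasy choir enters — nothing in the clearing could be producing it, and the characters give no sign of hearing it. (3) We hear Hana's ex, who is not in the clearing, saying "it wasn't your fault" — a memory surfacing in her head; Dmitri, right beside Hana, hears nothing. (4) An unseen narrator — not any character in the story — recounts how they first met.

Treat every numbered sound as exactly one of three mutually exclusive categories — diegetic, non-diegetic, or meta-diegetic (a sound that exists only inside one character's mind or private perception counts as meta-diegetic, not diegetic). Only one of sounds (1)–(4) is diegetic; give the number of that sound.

Sound (1): the headphones are an on-screen source, so diegetic.
(2) is non-diegetic: it has no source in the story world and no character can hear it — it's underscore.
(3) is meta-diegetic: the voice is a memory playing only inside Hana's mind; Dmitri can't hear it.
(4) commentary laid over the scene from outside the fiction → non-diegetic.
Only (1) is diegetic.

1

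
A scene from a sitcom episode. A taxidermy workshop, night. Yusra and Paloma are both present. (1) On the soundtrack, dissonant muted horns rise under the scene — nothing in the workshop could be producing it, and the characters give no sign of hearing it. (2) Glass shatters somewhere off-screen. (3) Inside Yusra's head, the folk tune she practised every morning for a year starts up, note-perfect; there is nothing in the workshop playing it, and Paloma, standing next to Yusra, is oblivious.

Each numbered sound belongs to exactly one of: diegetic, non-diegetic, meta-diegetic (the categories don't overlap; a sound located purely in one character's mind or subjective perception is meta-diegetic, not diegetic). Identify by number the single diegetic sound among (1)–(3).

(1) is non-diegetic: nothing in the workshop produces it and the characters don't hear it — pure soundtrack.
Sound (2): glass is a real object/event in the scene's world, so diegetic.
Sound (3): the music is a memory playing inside Yusra's mind alone; no real-world source, Paloma can't hear it, so meta-diegetic.
Only (2) is diegetic.

2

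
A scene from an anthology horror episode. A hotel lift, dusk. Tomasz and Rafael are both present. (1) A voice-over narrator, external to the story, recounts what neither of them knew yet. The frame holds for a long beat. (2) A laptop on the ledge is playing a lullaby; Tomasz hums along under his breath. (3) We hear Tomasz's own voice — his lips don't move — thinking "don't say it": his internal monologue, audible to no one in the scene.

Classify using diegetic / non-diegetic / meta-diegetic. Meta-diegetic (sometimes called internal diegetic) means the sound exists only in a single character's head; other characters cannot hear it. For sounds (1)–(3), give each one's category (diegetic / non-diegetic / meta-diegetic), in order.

(1) the narrator exists outside the story world, addressing only the audience → non-diegetic.
(2) is diegetic: source music from a laptop, which exists in the story world.
Sound (3): Tomasz's thought-voice: a private mental sound no other character can hear, so meta-diegetic.

non-diegetic, diegetic, meta-diegetic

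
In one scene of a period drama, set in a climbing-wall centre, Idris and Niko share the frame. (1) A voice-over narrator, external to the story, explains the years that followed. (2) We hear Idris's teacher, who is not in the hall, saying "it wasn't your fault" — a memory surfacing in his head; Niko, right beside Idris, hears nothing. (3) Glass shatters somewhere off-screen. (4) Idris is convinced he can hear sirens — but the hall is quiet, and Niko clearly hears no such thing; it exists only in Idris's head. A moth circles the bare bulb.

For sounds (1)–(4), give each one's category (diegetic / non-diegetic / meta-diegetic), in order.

Sound (1): commentary laid over the scene from outside the fiction, so non-diegetic.
Sound (2): the voice is a memory playing only inside Idris's mind; Niko can't hear it, so meta-diegetic.
(3) is diegetic: an in-world source (glass); characters could hear it.
(4) is meta-diegetic: the sound is imagined by Idris; nothing in the story world is producing it and Niko can't hear it.

non-diegetic, meta-diegetic, diegetic, meta-diegetic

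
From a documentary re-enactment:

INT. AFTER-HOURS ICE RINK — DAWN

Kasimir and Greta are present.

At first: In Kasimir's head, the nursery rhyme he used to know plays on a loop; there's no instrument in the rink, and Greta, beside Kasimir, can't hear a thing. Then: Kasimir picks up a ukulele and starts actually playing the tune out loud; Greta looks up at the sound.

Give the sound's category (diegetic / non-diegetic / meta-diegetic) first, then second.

meta-diegetic, diegetic

First: the tune exists only as Kasimir's private memory; Greta can't hear it → meta-diegetic.
Second: Kasimir is now producing it live on a ukulele, in the room, and Greta hears it → diegetic.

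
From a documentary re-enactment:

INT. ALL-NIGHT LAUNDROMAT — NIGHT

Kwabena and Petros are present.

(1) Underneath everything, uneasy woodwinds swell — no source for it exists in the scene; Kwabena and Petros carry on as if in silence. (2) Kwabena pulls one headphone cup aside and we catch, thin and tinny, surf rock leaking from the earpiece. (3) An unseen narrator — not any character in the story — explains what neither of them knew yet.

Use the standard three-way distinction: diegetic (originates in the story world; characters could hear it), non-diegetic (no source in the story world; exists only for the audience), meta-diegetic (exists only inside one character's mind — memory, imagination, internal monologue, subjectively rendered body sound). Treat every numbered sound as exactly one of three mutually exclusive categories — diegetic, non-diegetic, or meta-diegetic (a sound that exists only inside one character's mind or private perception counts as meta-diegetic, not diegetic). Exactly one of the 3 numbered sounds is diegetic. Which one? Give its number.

2

(1) is non-diegetic: it has no source in the story world and no character can hear it — it's underscore.
(2) it's leaking from a physical pair of headphones in the scene → diegetic.
Sound (3): the narrator exists outside the story world, addressing only the audience, so non-diegetic.
Only (2) is diegetic.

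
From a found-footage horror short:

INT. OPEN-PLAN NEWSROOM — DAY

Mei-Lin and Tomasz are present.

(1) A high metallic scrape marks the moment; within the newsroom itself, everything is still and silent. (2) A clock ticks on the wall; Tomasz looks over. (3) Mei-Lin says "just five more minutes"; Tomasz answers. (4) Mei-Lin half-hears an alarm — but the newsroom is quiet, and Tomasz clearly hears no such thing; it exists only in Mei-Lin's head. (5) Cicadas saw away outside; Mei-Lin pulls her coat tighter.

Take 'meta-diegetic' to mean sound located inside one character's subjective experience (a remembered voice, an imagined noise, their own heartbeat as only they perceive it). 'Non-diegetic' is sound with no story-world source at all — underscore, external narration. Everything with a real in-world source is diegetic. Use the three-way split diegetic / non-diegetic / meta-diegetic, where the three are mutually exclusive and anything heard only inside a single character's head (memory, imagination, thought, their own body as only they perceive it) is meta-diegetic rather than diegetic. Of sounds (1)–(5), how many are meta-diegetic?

1

(1) is non-diegetic: an editorial stinger — it belongs to the cut, not the story world.
(2) is diegetic: an in-world source (a clock); characters could hear it.
Sound (3): Mei-Lin is a character speaking aloud in the scene, so diegetic.
(4) subjective to Mei-Lin: the newsroom is silent and Tomasz hears nothing → meta-diegetic.
(5) is diegetic: ambient/room sound belonging to the story's physical space.
So 1 of the 5 is meta-diegetic: (4).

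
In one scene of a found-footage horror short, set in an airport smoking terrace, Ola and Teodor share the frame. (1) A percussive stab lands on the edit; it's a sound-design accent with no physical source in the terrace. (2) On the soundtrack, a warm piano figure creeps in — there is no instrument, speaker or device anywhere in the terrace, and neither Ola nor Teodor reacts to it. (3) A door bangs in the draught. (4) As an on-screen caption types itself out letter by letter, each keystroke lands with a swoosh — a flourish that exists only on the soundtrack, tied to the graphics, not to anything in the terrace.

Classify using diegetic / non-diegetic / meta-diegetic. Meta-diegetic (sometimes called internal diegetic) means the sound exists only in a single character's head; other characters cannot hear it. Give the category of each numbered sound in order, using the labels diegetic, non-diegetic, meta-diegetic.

non-diegetic, non-diegetic, diegetic, non-diegetic

(1) an editorial stinger — it belongs to the cut, not the story world → non-diegetic.
Sound (2): nothing in the terrace produces it and the characters don't hear it — pure soundtrack, so non-diegetic.
Sound (3): a door is a real object/event in the scene's world, so diegetic.
Sound (4): sound married to a title/caption — outside the diegesis by definition, so non-diegetic.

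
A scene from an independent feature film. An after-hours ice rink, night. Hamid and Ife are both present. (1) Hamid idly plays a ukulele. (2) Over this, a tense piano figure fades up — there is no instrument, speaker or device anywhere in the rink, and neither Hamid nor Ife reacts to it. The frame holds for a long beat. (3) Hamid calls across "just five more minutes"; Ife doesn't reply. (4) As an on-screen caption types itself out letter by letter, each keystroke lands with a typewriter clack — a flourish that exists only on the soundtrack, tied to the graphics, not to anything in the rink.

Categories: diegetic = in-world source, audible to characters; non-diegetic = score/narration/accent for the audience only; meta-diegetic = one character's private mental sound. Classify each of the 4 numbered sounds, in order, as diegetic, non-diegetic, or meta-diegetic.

(1) Hamid is producing the music live, in the story world → diegetic.
(2) it has no source in the story world and no character can hear it — it's underscore → non-diegetic.
(3) is diegetic: Hamid is a character speaking aloud in the scene.
(4) sound married to a title/caption — outside the diegesis by definition → non-diegetic.

diegetic, non-diegetic, diegetic, non-diegetic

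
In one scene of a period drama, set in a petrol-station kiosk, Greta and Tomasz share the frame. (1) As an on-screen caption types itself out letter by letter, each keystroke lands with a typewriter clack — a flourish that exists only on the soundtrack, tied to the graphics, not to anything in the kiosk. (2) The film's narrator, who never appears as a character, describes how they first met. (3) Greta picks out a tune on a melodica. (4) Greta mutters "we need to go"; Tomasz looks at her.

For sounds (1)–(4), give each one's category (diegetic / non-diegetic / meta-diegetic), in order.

(1) is non-diegetic: the caption isn't part of the story world, so neither is the sound tied to it.
Sound (2): external voice-over — not a character, not heard by anyone in the scene, so non-diegetic.
Sound (3): Greta is producing the music live, in the story world, so diegetic.
Sound (4): spoken by a character present in the story world, so diegetic.

non-diegetic, non-diegetic, diegetic, diegetic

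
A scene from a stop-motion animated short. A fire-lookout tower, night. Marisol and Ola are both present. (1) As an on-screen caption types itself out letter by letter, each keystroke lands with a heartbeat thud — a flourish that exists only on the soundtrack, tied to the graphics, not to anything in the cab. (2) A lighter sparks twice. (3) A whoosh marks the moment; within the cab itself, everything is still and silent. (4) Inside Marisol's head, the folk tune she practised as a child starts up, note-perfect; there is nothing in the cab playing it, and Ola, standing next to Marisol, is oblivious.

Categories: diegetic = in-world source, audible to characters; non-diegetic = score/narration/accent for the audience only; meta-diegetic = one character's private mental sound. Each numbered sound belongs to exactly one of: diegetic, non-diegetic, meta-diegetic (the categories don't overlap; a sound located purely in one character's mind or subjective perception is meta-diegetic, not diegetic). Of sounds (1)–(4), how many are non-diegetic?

2

(1) is non-diegetic: it accompanies on-screen graphics, not anything inside the story world.
(2) the sound comes from a lighter physically present in the location → diegetic.
(3) it's a sound-design accent with no in-world source; no one in the scene can hear it → non-diegetic.
(4) is meta-diegetic: remembered music, private to Marisol — Ola is oblivious because it isn't in the room.
Non-diegetic: (1), (3) — that's 2.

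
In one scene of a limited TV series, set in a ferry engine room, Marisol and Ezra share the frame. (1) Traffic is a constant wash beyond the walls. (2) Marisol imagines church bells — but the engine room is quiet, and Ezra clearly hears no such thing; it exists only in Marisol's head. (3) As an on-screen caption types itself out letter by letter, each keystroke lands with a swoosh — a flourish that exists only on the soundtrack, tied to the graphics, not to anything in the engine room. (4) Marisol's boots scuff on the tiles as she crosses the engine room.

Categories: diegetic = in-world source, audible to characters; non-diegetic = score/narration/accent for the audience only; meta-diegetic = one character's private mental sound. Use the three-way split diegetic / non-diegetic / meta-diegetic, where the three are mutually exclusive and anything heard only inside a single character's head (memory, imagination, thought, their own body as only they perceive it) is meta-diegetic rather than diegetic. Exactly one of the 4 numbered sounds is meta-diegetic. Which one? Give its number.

(1) ambient/room sound belonging to the story's physical space → diegetic.
(2) subjective to Marisol: the engine room is silent and Ezra hears nothing → meta-diegetic.
Sound (3): it accompanies on-screen graphics, not anything inside the story world, so non-diegetic.
Sound (4): a character's body making contact with the set — an in-world sound, so diegetic.
Only (2) is meta-diegetic.

2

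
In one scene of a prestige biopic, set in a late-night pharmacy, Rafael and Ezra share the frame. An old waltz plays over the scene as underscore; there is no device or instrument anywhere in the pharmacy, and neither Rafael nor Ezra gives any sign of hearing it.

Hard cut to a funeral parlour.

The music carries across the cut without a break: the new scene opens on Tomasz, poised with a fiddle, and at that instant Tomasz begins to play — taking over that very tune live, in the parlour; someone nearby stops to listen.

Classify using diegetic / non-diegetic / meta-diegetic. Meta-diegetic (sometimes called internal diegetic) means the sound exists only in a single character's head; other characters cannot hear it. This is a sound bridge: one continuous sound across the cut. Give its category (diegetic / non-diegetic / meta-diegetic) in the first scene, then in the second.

Scene one: there's no in-world source anywhere and no character hears it — underscore for the audience only → non-diegetic.
Scene two: from the moment Tomasz starts playing, the tune is being performed on a fiddle inside the story world and another character hears it → diegetic.

non-diegetic, diegetic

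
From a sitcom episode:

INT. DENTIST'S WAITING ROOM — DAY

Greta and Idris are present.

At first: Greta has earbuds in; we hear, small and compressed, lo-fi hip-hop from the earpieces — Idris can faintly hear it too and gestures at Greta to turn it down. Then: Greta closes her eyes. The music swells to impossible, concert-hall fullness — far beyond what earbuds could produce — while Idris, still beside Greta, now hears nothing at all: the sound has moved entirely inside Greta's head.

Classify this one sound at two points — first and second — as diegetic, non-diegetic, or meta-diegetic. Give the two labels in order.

First: the earbuds are a physical source both characters can hear → diegetic.
Second: the music now exists only as Greta's subjective experience; Idris can no longer hear it → meta-diegetic.

diegetic, meta-diegetic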